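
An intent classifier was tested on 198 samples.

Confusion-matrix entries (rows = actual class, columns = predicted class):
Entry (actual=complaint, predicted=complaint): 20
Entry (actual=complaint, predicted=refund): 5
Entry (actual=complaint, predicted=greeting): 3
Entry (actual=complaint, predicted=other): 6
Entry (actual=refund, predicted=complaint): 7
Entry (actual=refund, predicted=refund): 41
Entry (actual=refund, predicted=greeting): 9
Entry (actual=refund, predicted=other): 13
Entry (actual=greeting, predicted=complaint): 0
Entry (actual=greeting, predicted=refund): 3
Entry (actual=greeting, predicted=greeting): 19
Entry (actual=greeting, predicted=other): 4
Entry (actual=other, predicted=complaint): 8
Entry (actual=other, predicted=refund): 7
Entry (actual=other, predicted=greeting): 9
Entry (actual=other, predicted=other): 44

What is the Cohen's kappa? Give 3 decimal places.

Observed agreement pₒ = trace/N = 124/198 = 0.6263
Expected agreement pₑ = Σ (rowᵢ·colᵢ)/N² = (34·35 + 70·56 + 26·40 + 68·67)/198² = 0.2731
κ = (pₒ − pₑ)/(1 − pₑ) = (0.6263 − 0.2731)/(1 − 0.2731) = 0.486

0.486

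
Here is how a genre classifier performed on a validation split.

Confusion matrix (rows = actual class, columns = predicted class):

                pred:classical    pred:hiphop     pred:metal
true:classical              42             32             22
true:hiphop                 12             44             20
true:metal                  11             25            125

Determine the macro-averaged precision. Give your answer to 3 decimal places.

Per-class precision (TP/(TP+FP)):
  classical: TP=42, FP=12+11=23 → 42/65 = 0.6462
  hiphop: TP=44, FP=32+25=57 → 44/101 = 0.4356
  metal: TP=125, FP=22+20=42 → 125/167 = 0.7485
Macro-precision = mean = (0.6462 + 0.4356 + 0.7485) / 3 = 0.610

0.610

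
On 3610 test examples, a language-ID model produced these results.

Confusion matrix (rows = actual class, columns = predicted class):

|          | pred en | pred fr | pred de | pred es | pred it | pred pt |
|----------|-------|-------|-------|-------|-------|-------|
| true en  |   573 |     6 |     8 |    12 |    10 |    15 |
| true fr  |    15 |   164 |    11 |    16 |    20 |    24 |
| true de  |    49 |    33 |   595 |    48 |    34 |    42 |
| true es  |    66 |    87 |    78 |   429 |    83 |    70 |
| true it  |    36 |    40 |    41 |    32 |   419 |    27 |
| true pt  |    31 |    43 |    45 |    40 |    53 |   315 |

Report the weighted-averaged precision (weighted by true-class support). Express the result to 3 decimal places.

0.701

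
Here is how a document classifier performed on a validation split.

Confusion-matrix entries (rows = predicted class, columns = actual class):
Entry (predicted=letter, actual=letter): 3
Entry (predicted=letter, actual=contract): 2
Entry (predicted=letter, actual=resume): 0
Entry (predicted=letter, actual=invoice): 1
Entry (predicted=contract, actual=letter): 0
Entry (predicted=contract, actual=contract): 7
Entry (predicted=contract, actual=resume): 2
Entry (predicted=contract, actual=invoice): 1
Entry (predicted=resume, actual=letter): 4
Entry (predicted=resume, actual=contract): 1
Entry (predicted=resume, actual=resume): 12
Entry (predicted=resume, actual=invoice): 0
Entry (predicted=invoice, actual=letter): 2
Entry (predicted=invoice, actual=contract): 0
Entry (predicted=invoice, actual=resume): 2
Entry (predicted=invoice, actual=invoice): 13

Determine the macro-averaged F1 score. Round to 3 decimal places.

Per-class F1 score (2·TP/(2·TP+FP+FN)):
  letter: TP=3, FP=2+0+1=3, FN=0+4+2=6 → 6/15 = 0.4000
  contract: TP=7, FP=0+2+1=3, FN=2+1+0=3 → 14/20 = 0.7000
  resume: TP=12, FP=4+1+0=5, FN=0+2+2=4 → 24/33 = 0.7273
  invoice: TP=13, FP=2+0+2=4, FN=1+1+0=2 → 26/32 = 0.8125
Macro-F1 score = mean = (0.4000 + 0.7000 + 0.7273 + 0.8125) / 4 = 0.660

0.660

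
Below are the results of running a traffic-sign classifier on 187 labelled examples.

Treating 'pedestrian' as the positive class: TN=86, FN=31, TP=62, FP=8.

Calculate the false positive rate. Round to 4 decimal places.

FPR = FP/(FP+TN) = 8/(8+86) = 0.0851

0.0851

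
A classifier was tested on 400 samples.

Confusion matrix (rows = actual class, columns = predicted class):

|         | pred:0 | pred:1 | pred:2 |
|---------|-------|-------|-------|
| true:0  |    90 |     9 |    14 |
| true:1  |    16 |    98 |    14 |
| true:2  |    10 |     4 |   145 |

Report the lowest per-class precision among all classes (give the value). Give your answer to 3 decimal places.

Per-class precision (TP/(TP+FP)):
  0: TP=90, FP=16+10=26 → 90/116 = 0.7759
  1: TP=98, FP=9+4=13 → 98/111 = 0.8829
  2: TP=145, FP=14+14=28 → 145/173 = 0.8382
Lowest is class '0' with precision = 0.776.

0.776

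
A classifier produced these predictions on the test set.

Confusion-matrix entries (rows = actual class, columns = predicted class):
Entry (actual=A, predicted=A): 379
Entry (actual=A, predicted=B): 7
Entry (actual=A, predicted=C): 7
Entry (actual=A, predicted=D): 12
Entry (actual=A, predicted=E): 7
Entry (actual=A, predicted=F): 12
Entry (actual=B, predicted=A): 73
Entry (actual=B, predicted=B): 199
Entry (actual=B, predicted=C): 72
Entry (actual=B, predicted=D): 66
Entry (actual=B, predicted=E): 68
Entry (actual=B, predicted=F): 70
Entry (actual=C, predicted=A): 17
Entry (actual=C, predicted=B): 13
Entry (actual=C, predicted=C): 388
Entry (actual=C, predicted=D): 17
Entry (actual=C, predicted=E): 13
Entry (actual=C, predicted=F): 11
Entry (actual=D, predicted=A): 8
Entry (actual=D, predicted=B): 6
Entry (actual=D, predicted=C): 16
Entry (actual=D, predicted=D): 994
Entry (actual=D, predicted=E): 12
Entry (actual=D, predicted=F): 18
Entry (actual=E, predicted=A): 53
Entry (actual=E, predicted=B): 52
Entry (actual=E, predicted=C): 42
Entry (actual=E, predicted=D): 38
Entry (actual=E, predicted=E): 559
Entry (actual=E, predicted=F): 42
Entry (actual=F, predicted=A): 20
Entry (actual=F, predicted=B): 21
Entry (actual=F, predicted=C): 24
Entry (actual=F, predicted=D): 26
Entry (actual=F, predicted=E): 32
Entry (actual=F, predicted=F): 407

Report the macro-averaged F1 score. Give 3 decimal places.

0.737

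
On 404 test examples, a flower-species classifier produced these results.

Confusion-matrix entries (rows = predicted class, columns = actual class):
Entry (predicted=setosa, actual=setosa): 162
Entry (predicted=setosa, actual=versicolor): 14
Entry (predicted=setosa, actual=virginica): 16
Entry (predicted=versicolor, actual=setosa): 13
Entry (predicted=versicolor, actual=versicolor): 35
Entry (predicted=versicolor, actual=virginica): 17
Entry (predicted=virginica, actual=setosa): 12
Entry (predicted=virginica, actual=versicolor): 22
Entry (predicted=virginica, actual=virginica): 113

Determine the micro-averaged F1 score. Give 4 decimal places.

Micro-averaging pools counts across classes: ΣTP=310, ΣFP=94, ΣFN=94.
Micro-F1 score = 2·TP/(2·TP+FP+FN) on pooled counts = 0.7673 (equals overall accuracy in single-label multiclass).

0.7673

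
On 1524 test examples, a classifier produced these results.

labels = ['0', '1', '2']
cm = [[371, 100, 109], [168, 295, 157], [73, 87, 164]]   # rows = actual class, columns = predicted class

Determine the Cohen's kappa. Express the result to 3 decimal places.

Observed agreement pₒ = trace/N = 830/1524 = 0.5446
Expected agreement pₑ = Σ (rowᵢ·colᵢ)/N² = (580·612 + 620·482 + 324·430)/1524² = 0.3415
κ = (pₒ − pₑ)/(1 − pₑ) = (0.5446 − 0.3415)/(1 − 0.3415) = 0.308

0.308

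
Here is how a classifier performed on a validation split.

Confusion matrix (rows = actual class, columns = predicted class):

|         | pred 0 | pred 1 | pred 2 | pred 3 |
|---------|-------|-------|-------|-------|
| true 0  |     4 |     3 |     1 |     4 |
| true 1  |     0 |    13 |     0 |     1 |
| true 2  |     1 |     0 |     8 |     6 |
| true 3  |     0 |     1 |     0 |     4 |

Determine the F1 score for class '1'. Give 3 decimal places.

0.839

Treat '1' as positive and all other classes as negative.
F1 score = 2·TP/(2·TP+FP+FN).
1: TP=13, FP=3+0+1=4, FN=0+0+1=1 → 26/31 = 0.8387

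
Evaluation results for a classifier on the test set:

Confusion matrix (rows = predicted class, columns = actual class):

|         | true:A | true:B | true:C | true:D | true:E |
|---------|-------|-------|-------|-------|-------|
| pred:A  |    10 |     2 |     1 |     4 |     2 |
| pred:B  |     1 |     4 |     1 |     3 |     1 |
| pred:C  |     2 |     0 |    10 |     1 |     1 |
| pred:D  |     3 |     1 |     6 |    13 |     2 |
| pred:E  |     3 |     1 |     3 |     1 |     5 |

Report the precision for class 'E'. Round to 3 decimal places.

0.385

Take TP from the diagonal, FP from the rest of the 'E' prediction marginal, FN from the rest of the 'E' actual marginal.
precision = TP/(TP+FP).
E: TP=5, FP=3+1+3+1=8 → 5/13 = 0.3846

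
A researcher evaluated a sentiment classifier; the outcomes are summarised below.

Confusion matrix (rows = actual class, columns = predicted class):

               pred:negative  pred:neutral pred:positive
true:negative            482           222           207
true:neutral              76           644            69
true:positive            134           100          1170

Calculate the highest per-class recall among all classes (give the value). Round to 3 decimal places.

0.833

Per-class recall (TP/(TP+FN)):
  negative: TP=482, FN=222+207=429 → 482/911 = 0.5291
  neutral: TP=644, FN=76+69=145 → 644/789 = 0.8162
  positive: TP=1170, FN=134+100=234 → 1170/1404 = 0.8333
Highest is class 'positive' with recall = 0.833.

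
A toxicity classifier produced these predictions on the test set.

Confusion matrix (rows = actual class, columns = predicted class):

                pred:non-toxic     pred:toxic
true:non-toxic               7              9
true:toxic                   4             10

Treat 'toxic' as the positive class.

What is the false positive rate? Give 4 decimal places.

FPR = FP/(FP+TN) = 9/(9+7) = 0.5625

0.5625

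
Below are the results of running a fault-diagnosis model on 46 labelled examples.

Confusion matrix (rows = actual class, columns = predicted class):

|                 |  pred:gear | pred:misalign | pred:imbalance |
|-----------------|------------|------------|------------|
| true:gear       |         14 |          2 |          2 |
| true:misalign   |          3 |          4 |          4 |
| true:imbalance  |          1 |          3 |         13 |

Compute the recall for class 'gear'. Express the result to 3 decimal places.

recall = TP/(TP+FN).
gear: TP=14, FN=2+2=4 → 14/18 = 0.7778

0.778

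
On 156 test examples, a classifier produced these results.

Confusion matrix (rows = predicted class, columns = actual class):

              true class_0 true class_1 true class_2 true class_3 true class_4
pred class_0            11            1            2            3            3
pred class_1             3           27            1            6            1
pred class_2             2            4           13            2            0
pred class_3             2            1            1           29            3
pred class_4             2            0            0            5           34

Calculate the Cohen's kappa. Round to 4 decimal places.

0.6556

Observed agreement pₒ = trace/N = 114/156 = 0.73077
Expected agreement pₑ = Σ (rowᵢ·colᵢ)/N² = (20·20 + 33·38 + 17·21 + 45·36 + 41·41)/156² = 0.21828
κ = (pₒ − pₑ)/(1 − pₑ) = (0.73077 − 0.21828)/(1 − 0.21828) = 0.6556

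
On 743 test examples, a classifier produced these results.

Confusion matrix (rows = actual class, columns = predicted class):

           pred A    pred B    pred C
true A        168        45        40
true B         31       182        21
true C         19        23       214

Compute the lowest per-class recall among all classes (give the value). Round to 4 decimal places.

Per-class recall (TP/(TP+FN)):
  A: TP=168, FN=45+40=85 → 168/253 = 0.66403
  B: TP=182, FN=31+21=52 → 182/234 = 0.77778
  C: TP=214, FN=19+23=42 → 214/256 = 0.83594
Lowest is class 'A' with recall = 0.6640.

0.6640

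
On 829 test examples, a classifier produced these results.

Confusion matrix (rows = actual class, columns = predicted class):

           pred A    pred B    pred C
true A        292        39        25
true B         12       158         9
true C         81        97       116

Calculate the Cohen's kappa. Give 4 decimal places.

0.5192

Observed agreement pₒ = trace/N = 566/829 = 0.68275
Expected agreement pₑ = Σ (rowᵢ·colᵢ)/N² = (356·385 + 179·294 + 294·150)/829² = 0.34018
κ = (pₒ − pₑ)/(1 − pₑ) = (0.68275 − 0.34018)/(1 − 0.34018) = 0.5192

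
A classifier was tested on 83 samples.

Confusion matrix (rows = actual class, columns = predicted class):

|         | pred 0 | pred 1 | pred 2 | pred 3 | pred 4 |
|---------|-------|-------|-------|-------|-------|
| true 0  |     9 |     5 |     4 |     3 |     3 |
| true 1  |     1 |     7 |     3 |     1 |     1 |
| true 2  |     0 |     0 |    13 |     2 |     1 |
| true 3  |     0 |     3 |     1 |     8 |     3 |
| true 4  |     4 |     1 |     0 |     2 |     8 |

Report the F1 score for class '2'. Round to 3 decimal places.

0.703

One-vs-rest for '2': TP = diagonal; FP = other classes predicted '2'; FN = '2' predicted as other.
F1 score = 2·TP/(2·TP+FP+FN).
2: TP=13, FP=4+3+1+0=8, FN=0+0+2+1=3 → 26/37 = 0.7027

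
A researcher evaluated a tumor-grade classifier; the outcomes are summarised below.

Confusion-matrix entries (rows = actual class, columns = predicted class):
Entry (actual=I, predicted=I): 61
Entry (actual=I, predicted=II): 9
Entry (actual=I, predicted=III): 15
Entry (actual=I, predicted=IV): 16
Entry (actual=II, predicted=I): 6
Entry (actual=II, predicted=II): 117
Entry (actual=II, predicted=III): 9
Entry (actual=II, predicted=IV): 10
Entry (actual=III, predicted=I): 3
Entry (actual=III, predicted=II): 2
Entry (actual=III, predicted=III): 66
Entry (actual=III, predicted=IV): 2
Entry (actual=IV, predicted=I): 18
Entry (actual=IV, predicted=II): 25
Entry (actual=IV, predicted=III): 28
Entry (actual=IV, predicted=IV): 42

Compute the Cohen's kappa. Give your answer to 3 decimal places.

Observed agreement pₒ = trace/N = 286/429 = 0.6667
Expected agreement pₑ = Σ (rowᵢ·colᵢ)/N² = (101·88 + 142·153 + 73·118 + 113·70)/429² = 0.2561
κ = (pₒ − pₑ)/(1 − pₑ) = (0.6667 − 0.2561)/(1 − 0.2561) = 0.552

0.552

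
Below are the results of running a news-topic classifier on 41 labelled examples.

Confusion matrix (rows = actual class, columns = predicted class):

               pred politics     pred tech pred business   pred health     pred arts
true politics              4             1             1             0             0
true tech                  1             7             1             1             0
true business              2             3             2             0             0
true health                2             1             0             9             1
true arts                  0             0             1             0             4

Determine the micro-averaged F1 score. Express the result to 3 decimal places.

Micro-averaging pools counts across classes: ΣTP=26, ΣFP=15, ΣFN=15.
Micro-F1 score = 2·TP/(2·TP+FP+FN) on pooled counts = 0.634 (equals overall accuracy in single-label multiclass).

0.634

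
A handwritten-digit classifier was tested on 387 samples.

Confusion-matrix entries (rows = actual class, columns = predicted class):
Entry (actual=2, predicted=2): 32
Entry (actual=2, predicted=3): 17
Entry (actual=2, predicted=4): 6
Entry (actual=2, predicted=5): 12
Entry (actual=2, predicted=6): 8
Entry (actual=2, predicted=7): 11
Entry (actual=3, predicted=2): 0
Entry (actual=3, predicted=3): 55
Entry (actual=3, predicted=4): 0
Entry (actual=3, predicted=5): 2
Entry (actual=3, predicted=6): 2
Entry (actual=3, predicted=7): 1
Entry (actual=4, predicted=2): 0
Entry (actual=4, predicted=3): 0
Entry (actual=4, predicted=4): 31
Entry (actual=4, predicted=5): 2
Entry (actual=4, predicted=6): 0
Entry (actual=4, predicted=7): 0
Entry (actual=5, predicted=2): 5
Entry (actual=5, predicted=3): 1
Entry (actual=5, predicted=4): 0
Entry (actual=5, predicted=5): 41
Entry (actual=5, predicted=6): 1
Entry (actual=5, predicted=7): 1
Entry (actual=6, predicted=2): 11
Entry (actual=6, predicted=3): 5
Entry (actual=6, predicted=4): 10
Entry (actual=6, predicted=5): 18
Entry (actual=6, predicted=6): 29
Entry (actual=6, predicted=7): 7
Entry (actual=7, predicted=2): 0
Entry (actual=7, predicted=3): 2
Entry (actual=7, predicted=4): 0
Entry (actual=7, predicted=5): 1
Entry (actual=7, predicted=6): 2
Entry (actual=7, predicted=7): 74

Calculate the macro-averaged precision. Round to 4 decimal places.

0.6718

Per-class precision (TP/(TP+FP)):
  2: TP=32, FP=0+0+5+11+0=16 → 32/48 = 0.66667
  3: TP=55, FP=17+0+1+5+2=25 → 55/80 = 0.68750
  4: TP=31, FP=6+0+0+10+0=16 → 31/47 = 0.65957
  5: TP=41, FP=12+2+2+18+1=35 → 41/76 = 0.53947
  6: TP=29, FP=8+2+0+1+2=13 → 29/42 = 0.69048
  7: TP=74, FP=11+1+0+1+7=20 → 74/94 = 0.78723
Macro-precision = mean = (0.66667 + 0.68750 + 0.65957 + 0.53947 + 0.69048 + 0.78723) / 6 = 0.6718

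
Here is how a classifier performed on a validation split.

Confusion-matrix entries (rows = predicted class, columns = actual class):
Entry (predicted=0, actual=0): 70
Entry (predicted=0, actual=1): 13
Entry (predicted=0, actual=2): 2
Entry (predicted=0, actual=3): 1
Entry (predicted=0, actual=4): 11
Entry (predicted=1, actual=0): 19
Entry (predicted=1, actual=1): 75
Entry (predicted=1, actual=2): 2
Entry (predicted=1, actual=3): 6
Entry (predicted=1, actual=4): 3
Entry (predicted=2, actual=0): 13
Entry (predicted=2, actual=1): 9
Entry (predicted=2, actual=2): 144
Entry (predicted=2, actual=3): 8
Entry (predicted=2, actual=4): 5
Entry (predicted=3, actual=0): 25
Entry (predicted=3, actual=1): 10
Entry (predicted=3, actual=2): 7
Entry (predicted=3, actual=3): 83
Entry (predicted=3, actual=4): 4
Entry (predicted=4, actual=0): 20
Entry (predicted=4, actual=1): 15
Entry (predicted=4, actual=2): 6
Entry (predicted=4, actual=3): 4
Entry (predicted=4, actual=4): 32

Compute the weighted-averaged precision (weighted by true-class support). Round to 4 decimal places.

0.7006

Per-class precision (TP/(TP+FP)):
  0: TP=70, FP=13+2+1+11=27 → 70/97 = 0.72165
  1: TP=75, FP=19+2+6+3=30 → 75/105 = 0.71429
  2: TP=144, FP=13+9+8+5=35 → 144/179 = 0.80447
  3: TP=83, FP=25+10+7+4=46 → 83/129 = 0.64341
  4: TP=32, FP=20+15+6+4=45 → 32/77 = 0.41558
Weighted-precision = Σ (supportᵢ/N)·precisionᵢ with N=587: (147/587)·0.72165 + (122/587)·0.71429 + (161/587)·0.80447 + (102/587)·0.64341 + (55/587)·0.41558 = 0.7006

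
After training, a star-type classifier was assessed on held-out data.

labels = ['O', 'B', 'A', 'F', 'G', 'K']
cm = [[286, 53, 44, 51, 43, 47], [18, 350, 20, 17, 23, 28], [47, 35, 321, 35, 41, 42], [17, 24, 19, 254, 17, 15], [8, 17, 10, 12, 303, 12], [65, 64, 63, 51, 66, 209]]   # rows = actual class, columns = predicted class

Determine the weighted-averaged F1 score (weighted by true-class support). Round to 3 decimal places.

0.623

Per-class F1 score (2·TP/(2·TP+FP+FN)):
  O: TP=286, FP=18+47+17+8+65=155, FN=53+44+51+43+47=238 → 572/965 = 0.5927
  B: TP=350, FP=53+35+24+17+64=193, FN=18+20+17+23+28=106 → 700/999 = 0.7007
  A: TP=321, FP=44+20+19+10+63=156, FN=47+35+35+41+42=200 → 642/998 = 0.6433
  F: TP=254, FP=51+17+35+12+51=166, FN=17+24+19+17+15=92 → 508/766 = 0.6632
  G: TP=303, FP=43+23+41+17+66=190, FN=8+17+10+12+12=59 → 606/855 = 0.7088
  K: TP=209, FP=47+28+42+15+12=144, FN=65+64+63+51+66=309 → 418/871 = 0.4799
Weighted-F1 score = Σ (supportᵢ/N)·F1 scoreᵢ with N=2727: (524/2727)·0.5927 + (456/2727)·0.7007 + (521/2727)·0.6433 + (346/2727)·0.6632 + (362/2727)·0.7088 + (518/2727)·0.4799 = 0.623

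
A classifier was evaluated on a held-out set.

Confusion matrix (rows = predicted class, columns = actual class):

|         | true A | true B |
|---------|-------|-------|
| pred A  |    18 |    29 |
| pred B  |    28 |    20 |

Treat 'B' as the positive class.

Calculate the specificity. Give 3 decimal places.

Specificity = TN/(TN+FP) = 18/(18+28) = 0.391

0.391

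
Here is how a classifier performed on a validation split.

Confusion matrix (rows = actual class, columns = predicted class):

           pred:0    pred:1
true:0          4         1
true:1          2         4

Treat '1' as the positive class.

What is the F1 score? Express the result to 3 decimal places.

0.727

Precision = TP/(TP+FP) = 4/5 = 0.8000
Recall = TP/(TP+FN) = 4/6 = 0.6667
F1 = 2·TP/(2·TP+FP+FN) = 8/11 = 0.727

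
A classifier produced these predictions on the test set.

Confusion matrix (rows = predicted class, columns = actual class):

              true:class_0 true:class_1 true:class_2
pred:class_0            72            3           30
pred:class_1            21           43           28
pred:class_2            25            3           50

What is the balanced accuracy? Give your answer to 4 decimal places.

0.6502

Balanced accuracy = mean of per-class recall.
  class_0: recall = 72/118 = 0.61017
  class_1: recall = 43/49 = 0.87755
  class_2: recall = 50/108 = 0.46296
Mean = (0.61017 + 0.87755 + 0.46296) / 3 = 0.6502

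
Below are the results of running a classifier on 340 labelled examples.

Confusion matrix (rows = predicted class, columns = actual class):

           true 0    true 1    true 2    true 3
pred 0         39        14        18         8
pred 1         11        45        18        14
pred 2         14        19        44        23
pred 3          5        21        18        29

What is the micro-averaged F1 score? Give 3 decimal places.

0.462

Micro-averaging pools counts across classes: ΣTP=157, ΣFP=183, ΣFN=183.
Micro-F1 score = 2·TP/(2·TP+FP+FN) on pooled counts = 0.462 (equals overall accuracy in single-label multiclass).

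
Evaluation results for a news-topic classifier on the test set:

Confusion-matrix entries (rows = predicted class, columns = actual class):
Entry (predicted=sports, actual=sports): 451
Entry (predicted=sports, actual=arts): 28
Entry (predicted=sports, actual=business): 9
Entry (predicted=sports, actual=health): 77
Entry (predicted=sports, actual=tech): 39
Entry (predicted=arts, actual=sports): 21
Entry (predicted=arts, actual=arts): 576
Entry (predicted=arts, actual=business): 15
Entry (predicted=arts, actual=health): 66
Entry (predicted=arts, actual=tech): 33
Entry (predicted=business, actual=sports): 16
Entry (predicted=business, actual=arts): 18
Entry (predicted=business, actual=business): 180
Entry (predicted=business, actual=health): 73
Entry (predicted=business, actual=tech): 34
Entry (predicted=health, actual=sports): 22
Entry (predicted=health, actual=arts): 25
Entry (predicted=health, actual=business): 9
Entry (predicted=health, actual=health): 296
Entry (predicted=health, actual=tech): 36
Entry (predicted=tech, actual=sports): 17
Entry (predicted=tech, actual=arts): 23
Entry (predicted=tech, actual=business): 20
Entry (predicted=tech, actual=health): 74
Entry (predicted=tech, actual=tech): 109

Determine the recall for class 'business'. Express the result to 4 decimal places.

One-vs-rest for 'business': TP = diagonal; FP = other classes predicted 'business'; FN = 'business' predicted as other.
recall = TP/(TP+FN).
business: TP=180, FN=9+15+9+20=53 → 180/233 = 0.77253

0.7725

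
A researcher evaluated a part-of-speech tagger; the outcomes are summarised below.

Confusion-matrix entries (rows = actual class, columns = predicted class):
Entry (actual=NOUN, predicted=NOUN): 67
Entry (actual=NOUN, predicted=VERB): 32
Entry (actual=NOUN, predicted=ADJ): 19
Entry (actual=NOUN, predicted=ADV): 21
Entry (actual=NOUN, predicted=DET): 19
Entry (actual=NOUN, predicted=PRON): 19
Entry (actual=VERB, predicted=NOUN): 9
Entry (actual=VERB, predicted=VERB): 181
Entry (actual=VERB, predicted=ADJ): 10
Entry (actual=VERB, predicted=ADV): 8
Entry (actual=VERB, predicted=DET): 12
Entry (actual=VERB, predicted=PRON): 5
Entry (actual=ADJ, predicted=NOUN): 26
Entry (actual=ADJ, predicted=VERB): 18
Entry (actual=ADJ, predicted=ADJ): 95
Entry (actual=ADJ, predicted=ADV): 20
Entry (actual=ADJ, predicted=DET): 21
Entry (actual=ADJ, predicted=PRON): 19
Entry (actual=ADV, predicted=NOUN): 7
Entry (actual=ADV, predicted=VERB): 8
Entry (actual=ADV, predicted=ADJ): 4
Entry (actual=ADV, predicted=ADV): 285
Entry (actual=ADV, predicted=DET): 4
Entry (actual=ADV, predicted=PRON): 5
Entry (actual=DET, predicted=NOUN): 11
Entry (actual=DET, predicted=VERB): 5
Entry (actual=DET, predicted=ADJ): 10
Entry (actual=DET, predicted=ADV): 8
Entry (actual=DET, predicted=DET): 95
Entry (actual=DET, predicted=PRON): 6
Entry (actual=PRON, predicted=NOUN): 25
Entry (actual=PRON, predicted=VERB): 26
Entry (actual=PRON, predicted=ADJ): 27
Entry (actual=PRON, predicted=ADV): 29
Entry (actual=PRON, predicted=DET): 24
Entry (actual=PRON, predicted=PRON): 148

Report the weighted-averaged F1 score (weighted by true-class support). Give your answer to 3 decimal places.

0.646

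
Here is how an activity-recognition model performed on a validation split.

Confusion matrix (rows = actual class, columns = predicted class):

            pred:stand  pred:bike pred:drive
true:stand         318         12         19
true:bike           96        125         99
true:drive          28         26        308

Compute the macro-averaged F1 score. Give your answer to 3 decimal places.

0.701

Per-class F1 score (2·TP/(2·TP+FP+FN)):
  stand: TP=318, FP=96+28=124, FN=12+19=31 → 636/791 = 0.8040
  bike: TP=125, FP=12+26=38, FN=96+99=195 → 250/483 = 0.5176
  drive: TP=308, FP=19+99=118, FN=28+26=54 → 616/788 = 0.7817
Macro-F1 score = mean = (0.8040 + 0.5176 + 0.7817) / 3 = 0.701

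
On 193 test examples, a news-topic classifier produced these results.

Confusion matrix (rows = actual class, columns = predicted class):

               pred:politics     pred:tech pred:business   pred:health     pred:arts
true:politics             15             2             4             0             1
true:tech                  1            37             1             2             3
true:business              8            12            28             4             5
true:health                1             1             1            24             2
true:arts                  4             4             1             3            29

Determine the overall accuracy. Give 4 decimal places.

Accuracy = trace / total = (15+37+28+24+29=133) / 193 = 133/193 = 0.6891

0.6891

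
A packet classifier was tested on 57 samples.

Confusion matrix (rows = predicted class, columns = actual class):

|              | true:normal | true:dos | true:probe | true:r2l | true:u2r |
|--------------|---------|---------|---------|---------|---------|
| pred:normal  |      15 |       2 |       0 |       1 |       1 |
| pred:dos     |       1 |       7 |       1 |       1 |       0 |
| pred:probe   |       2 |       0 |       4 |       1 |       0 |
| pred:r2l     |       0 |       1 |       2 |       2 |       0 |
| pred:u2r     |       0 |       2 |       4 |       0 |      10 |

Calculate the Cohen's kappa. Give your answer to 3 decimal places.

Observed agreement pₒ = trace/N = 38/57 = 0.6667
Expected agreement pₑ = Σ (rowᵢ·colᵢ)/N² = (18·19 + 12·10 + 11·7 + 5·5 + 11·16)/57² = 0.2278
κ = (pₒ − pₑ)/(1 − pₑ) = (0.6667 − 0.2278)/(1 − 0.2278) = 0.568

0.568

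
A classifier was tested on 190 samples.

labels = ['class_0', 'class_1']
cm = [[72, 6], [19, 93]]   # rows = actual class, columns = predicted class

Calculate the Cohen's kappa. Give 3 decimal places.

0.735

Observed agreement pₒ = trace/N = 165/190 = 0.8684
Expected agreement pₑ = Σ (rowᵢ·colᵢ)/N² = (78·91 + 112·99)/190² = 0.5038
κ = (pₒ − pₑ)/(1 − pₑ) = (0.8684 − 0.5038)/(1 − 0.5038) = 0.735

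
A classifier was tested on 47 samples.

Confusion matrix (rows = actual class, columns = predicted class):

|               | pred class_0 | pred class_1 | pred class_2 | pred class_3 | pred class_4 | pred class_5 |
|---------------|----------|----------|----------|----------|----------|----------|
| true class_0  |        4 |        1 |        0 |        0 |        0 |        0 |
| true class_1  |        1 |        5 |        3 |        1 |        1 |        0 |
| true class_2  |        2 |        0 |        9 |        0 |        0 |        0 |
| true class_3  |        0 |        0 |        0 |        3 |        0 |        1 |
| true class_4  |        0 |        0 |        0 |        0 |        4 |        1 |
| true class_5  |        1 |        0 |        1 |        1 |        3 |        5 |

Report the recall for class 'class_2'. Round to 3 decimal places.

0.818

Take TP from the diagonal, FP from the rest of the 'class_2' prediction marginal, FN from the rest of the 'class_2' actual marginal.
recall = TP/(TP+FN).
class_2: TP=9, FN=2+0+0+0+0=2 → 9/11 = 0.8182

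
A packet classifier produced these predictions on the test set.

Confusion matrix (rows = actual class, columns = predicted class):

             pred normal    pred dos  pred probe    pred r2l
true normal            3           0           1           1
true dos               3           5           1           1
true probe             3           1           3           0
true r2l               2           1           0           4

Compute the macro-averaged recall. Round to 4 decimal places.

0.5250

Per-class recall (TP/(TP+FN)):
  normal: TP=3, FN=0+1+1=2 → 3/5 = 0.60000
  dos: TP=5, FN=3+1+1=5 → 5/10 = 0.50000
  probe: TP=3, FN=3+1+0=4 → 3/7 = 0.42857
  r2l: TP=4, FN=2+1+0=3 → 4/7 = 0.57143
Macro-recall = mean = (0.60000 + 0.50000 + 0.42857 + 0.57143) / 4 = 0.5250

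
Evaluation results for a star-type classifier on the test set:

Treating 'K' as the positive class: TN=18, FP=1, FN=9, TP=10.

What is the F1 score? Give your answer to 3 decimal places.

0.667

Precision = TP/(TP+FP) = 10/11 = 0.9091
Recall = TP/(TP+FN) = 10/19 = 0.5263
F1 = 2·TP/(2·TP+FP+FN) = 20/30 = 0.667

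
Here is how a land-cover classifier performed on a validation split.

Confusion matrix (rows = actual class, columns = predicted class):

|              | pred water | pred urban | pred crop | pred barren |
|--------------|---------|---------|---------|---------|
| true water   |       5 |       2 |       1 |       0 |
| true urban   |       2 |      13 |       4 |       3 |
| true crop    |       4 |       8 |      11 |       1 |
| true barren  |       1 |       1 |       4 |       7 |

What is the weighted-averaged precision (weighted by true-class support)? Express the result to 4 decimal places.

Per-class precision (TP/(TP+FP)):
  water: TP=5, FP=2+4+1=7 → 5/12 = 0.41667
  urban: TP=13, FP=2+8+1=11 → 13/24 = 0.54167
  crop: TP=11, FP=1+4+4=9 → 11/20 = 0.55000
  barren: TP=7, FP=0+3+1=4 → 7/11 = 0.63636
Weighted-precision = Σ (supportᵢ/N)·precisionᵢ with N=67: (8/67)·0.41667 + (22/67)·0.54167 + (24/67)·0.55000 + (13/67)·0.63636 = 0.5481

0.5481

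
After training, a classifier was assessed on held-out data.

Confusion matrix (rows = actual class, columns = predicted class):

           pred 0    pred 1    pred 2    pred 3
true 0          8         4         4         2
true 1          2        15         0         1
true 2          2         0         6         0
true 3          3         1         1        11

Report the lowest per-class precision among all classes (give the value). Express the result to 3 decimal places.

Per-class precision (TP/(TP+FP)):
  0: TP=8, FP=2+2+3=7 → 8/15 = 0.5333
  1: TP=15, FP=4+0+1=5 → 15/20 = 0.7500
  2: TP=6, FP=4+0+1=5 → 6/11 = 0.5455
  3: TP=11, FP=2+1+0=3 → 11/14 = 0.7857
Lowest is class '0' with precision = 0.533.

0.533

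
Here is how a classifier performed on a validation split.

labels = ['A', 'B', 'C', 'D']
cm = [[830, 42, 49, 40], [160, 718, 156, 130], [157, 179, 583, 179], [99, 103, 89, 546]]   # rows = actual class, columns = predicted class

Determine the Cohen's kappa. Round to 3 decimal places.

0.546

Observed agreement pₒ = trace/N = 2677/4060 = 0.6594
Expected agreement pₑ = Σ (rowᵢ·colᵢ)/N² = (961·1246 + 1164·1042 + 1098·877 + 837·895)/4060² = 0.2501
κ = (pₒ − pₑ)/(1 − pₑ) = (0.6594 − 0.2501)/(1 − 0.2501) = 0.546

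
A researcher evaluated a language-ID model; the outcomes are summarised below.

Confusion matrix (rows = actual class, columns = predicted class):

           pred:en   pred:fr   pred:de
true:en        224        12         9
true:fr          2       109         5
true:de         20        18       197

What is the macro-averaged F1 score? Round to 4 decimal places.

0.8836

Per-class F1 score (2·TP/(2·TP+FP+FN)):
  en: TP=224, FP=2+20=22, FN=12+9=21 → 448/491 = 0.91242
  fr: TP=109, FP=12+18=30, FN=2+5=7 → 218/255 = 0.85490
  de: TP=197, FP=9+5=14, FN=20+18=38 → 394/446 = 0.88341
Macro-F1 score = mean = (0.91242 + 0.85490 + 0.88341) / 3 = 0.8836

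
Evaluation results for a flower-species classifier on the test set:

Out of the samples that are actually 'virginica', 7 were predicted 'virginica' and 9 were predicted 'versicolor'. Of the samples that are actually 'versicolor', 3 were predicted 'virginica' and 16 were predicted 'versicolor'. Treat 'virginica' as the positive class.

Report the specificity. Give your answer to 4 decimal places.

Specificity = TN/(TN+FP) = 16/(16+3) = 0.8421

0.8421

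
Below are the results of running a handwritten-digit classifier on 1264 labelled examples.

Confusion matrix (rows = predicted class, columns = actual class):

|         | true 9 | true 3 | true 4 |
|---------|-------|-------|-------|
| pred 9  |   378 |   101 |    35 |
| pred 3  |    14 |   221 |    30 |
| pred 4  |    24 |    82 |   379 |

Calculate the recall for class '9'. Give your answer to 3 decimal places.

0.909

Treat '9' as positive and all other classes as negative.
recall = TP/(TP+FN).
9: TP=378, FN=14+24=38 → 378/416 = 0.9087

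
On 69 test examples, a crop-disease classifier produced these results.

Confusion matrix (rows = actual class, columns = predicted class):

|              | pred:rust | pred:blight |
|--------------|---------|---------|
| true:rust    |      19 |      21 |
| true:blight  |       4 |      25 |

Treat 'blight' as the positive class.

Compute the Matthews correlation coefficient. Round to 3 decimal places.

0.353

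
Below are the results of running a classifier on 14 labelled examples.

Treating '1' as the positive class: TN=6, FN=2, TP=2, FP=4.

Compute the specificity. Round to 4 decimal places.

0.6000

Specificity = TN/(TN+FP) = 6/(6+4) = 0.6000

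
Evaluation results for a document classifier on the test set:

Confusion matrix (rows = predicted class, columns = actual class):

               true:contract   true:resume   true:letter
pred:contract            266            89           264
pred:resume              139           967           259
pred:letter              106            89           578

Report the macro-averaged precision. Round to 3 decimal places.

Per-class precision (TP/(TP+FP)):
  contract: TP=266, FP=89+264=353 → 266/619 = 0.4297
  resume: TP=967, FP=139+259=398 → 967/1365 = 0.7084
  letter: TP=578, FP=106+89=195 → 578/773 = 0.7477
Macro-precision = mean = (0.4297 + 0.7084 + 0.7477) / 3 = 0.629

0.629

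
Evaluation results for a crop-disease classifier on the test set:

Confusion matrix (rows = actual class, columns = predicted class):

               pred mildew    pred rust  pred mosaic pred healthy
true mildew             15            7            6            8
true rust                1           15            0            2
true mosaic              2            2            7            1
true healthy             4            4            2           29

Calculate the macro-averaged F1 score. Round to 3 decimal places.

0.606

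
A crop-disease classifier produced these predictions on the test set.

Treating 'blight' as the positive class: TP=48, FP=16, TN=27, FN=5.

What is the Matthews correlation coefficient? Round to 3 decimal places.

0.563

MCC = (TP·TN − FP·FN) / √((TP+FP)(TP+FN)(TN+FP)(TN+FN))
Numerator = 48·27 − 16·5 = 1216
Denominator = √(64·53·43·32) = √4667392 = 2160.4148
MCC = 1216 / 2160.4148 = 0.563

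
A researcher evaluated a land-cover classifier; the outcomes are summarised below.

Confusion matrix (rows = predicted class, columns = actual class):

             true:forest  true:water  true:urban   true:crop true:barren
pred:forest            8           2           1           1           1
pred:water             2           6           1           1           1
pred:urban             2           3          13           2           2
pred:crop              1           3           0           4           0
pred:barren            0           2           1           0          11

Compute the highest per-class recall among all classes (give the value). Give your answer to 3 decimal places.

Per-class recall (TP/(TP+FN)):
  forest: TP=8, FN=2+2+1+0=5 → 8/13 = 0.6154
  water: TP=6, FN=2+3+3+2=10 → 6/16 = 0.3750
  urban: TP=13, FN=1+1+0+1=3 → 13/16 = 0.8125
  crop: TP=4, FN=1+1+2+0=4 → 4/8 = 0.5000
  barren: TP=11, FN=1+1+2+0=4 → 11/15 = 0.7333
Highest is class 'urban' with recall = 0.813.

0.813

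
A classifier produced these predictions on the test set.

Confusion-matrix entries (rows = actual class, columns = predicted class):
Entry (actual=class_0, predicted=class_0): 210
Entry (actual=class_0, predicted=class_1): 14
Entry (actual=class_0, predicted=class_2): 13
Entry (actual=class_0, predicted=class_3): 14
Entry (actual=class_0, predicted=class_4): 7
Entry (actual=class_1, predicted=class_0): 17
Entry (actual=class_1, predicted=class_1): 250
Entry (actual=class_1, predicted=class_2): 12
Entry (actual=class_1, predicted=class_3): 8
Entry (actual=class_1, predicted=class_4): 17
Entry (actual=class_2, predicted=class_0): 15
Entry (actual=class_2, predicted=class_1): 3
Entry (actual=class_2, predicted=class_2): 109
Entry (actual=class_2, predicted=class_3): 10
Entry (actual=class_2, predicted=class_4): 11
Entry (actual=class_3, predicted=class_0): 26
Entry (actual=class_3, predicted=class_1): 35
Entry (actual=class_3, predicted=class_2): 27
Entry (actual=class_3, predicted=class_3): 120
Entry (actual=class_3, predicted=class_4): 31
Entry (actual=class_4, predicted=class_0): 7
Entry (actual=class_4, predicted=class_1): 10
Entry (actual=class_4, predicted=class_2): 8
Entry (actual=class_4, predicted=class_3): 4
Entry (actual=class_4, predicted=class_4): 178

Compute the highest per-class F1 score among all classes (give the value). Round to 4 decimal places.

0.8117

Per-class F1 score (2·TP/(2·TP+FP+FN)):
  class_0: TP=210, FP=17+15+26+7=65, FN=14+13+14+7=48 → 420/533 = 0.78799
  class_1: TP=250, FP=14+3+35+10=62, FN=17+12+8+17=54 → 500/616 = 0.81169
  class_2: TP=109, FP=13+12+27+8=60, FN=15+3+10+11=39 → 218/317 = 0.68770
  class_3: TP=120, FP=14+8+10+4=36, FN=26+35+27+31=119 → 240/395 = 0.60759
  class_4: TP=178, FP=7+17+11+31=66, FN=7+10+8+4=29 → 356/451 = 0.78936
Highest is class 'class_1' with F1 score = 0.8117.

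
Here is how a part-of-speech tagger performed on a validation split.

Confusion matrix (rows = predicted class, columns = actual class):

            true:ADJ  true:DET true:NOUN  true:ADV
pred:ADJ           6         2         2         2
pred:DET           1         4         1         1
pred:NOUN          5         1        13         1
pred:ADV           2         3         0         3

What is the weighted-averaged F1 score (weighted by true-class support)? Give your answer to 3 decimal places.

Per-class F1 score (2·TP/(2·TP+FP+FN)):
  ADJ: TP=6, FP=2+2+2=6, FN=1+5+2=8 → 12/26 = 0.4615
  DET: TP=4, FP=1+1+1=3, FN=2+1+3=6 → 8/17 = 0.4706
  NOUN: TP=13, FP=5+1+1=7, FN=2+1+0=3 → 26/36 = 0.7222
  ADV: TP=3, FP=2+3+0=5, FN=2+1+1=4 → 6/15 = 0.4000
Weighted-F1 score = Σ (supportᵢ/N)·F1 scoreᵢ with N=47: (14/47)·0.4615 + (10/47)·0.4706 + (16/47)·0.7222 + (7/47)·0.4000 = 0.543

0.543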